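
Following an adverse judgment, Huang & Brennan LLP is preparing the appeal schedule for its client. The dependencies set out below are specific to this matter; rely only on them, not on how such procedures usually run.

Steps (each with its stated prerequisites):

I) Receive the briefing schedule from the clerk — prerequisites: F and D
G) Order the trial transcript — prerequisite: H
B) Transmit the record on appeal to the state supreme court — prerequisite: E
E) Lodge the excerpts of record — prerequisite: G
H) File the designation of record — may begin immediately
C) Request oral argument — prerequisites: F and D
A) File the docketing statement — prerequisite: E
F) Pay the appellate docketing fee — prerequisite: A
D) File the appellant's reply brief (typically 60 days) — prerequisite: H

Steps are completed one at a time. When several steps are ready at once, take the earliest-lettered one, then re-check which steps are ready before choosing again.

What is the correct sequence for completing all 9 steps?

H → D → G → E → A → B → F → C → I

H has no prerequisites → H first.
Ready: D and G. D has the earlier label → D.
G needed H, now all done → G.
That leaves E as the only ready step → E.
A and B are both available; A has the earlier label → A.
Ready: B and F. B has the earlier label → B.
F needed A, now all done → F.
C and I are both available; C has the earlier label → C.
I needed D and F, now all done → I.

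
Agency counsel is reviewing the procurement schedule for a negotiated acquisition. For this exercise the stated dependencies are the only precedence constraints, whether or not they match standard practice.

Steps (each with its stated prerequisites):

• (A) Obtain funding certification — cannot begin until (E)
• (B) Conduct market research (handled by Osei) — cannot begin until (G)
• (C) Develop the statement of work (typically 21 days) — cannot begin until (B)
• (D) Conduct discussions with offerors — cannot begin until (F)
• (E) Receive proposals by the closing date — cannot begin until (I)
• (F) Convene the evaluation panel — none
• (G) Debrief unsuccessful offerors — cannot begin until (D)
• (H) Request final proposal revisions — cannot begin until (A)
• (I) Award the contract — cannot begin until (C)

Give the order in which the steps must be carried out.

(F) has no prerequisites → (F) first.
(D) needed (F), now all done → (D).
(G) needed (D), now all done → (G).
(B) needed (G), now all done → (B).
(C) is the only step now ready → (C).
(I) needed (C), now all done → (I).
Next only (E) has its prerequisites met → (E).
(A) is the only step now ready → (A).
(H) needed (A), now all done → (H).

(F) (D) (G) (B) (C) (I) (E) (A) (H)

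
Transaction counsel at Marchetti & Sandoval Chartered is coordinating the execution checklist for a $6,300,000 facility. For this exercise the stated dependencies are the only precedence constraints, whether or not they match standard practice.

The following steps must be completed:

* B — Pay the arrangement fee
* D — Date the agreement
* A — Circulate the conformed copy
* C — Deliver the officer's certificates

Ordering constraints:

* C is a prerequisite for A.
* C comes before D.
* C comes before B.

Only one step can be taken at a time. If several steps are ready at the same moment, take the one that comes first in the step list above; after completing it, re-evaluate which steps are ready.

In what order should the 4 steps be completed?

C, B, D, A

C has no prerequisites → C first.
Ready: B, D and A. B is listed earlier → B.
Now D and A have their prerequisites met. D is listed earlier, so D next.
That leaves A as the only ready step → A.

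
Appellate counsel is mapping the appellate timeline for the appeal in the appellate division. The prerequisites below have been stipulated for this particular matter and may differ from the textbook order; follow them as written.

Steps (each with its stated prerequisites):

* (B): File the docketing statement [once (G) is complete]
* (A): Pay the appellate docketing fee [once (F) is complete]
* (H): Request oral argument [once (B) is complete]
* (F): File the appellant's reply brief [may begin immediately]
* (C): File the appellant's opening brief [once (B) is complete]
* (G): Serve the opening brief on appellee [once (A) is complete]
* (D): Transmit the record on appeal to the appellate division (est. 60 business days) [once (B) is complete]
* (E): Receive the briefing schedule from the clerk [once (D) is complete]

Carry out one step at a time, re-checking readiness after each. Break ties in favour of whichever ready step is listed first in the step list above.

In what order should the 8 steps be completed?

(F), (A), (G), (B), (H), (C), (D), (E)

(F) has no prerequisites → (F) first.
(A) needed (F), now all done → (A).
(G) needed (A), now all done → (G).
(B) needed (G), now all done → (B).
Now (H), (C) and (D) have their prerequisites met. (H) is listed earlier, so (H) next.
Ready: (C) and (D). (C) is listed earlier → (C).
(D) needed (B), now all done → (D).
(E) needed (D), now all done → (E).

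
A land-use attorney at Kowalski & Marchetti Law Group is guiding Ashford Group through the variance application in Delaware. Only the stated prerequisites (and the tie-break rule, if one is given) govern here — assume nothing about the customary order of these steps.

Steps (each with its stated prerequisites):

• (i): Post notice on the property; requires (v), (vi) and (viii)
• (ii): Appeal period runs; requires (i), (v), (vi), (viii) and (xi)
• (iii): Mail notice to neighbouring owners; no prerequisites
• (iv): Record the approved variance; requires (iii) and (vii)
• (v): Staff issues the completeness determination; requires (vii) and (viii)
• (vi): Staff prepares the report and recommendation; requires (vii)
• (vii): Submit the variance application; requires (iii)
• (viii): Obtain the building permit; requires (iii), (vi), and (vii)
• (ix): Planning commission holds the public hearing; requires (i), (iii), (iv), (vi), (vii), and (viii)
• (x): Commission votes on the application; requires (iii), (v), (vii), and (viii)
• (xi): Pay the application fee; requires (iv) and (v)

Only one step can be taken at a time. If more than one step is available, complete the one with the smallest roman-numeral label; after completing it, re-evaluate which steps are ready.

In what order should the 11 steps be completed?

(iii) (vii) (iv) (vi) (viii) (v) (i) (ix) (x) (xi) (ii)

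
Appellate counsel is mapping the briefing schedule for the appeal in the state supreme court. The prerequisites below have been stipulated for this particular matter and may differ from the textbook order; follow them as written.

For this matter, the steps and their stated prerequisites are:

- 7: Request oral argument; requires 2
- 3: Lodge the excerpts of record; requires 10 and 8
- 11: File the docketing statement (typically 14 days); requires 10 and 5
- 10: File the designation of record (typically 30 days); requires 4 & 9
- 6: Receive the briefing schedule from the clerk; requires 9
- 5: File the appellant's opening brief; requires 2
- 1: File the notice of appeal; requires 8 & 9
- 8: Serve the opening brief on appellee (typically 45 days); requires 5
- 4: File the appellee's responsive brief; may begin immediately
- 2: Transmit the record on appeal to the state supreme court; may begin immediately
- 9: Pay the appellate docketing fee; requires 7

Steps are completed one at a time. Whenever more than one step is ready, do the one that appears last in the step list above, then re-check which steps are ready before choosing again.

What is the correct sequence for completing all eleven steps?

2, 4, 5, 8, 7, 9, 1, 6, 10, 11, 3

2 and 4 have no prerequisites; 2 is listed later, so 2 is first.
5 and 7 now also ready, so the ready set is {4, 5, 7}; 4 is listed later → 4.
Now 5 and 7 have their prerequisites met. 5 is listed later, so 5 next.
8 now also ready, so the ready set is {8, 7}; 8 is listed later → 8.
7 is the only step now ready → 7.
9 needed 7, now all done → 9.
Ready: 1, 6 and 10. 1 is listed later → 1.
Ready: 6 and 10. 6 is listed later → 6.
That leaves 10 as the only ready step → 10.
Now 11 and 3 have their prerequisites met. 11 is listed later, so 11 next.
That leaves 3 as the only ready step → 3.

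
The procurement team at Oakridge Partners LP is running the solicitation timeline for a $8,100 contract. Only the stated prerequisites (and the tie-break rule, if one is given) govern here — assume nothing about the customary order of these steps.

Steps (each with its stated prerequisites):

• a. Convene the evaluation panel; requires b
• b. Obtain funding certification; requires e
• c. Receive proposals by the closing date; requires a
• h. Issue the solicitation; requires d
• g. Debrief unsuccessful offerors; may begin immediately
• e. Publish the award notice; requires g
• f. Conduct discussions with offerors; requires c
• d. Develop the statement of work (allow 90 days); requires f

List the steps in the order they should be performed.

g e b a c f d h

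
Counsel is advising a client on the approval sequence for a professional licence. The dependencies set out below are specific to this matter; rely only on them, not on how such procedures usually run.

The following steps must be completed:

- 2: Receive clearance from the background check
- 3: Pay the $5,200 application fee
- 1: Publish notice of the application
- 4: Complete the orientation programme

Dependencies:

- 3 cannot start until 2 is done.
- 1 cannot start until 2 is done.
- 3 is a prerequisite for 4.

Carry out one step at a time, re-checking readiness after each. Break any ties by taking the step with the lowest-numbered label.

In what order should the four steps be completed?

2 is the only step with nothing outstanding, so it goes first.
Now 1 and 3 have their prerequisites met. 1 has the earlier label, so 1 next.
3 needed 2, now all done → 3.
4 is the only step now ready → 4.

2, 1, 3, 4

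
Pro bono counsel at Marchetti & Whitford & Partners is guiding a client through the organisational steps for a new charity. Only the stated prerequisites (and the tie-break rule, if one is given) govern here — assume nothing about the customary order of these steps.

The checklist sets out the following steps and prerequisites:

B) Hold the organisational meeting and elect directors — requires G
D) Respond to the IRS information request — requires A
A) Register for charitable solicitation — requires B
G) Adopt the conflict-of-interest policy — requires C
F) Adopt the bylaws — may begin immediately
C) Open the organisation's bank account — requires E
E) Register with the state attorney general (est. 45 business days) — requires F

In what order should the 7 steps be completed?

F E C G B A D

F has no prerequisites → F first.
E needed F, now all done → E.
C needed E, now all done → C.
G is the only step now ready → G.
Next only B has its prerequisites met → B.
That leaves A as the only ready step → A.
D needed A, now all done → D.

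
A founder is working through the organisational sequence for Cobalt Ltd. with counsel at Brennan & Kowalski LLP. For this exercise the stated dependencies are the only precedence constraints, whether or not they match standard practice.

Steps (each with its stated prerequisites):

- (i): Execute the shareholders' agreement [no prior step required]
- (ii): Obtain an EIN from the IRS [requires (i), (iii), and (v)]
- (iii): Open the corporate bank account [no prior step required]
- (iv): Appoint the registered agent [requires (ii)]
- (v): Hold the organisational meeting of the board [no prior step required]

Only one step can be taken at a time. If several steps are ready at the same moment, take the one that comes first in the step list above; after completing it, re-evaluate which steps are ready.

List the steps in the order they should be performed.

(i), (iii), (v), (ii), (iv)

Nothing is required for (i), (iii) and (v). (i) is listed earlier → (i) first.
Now (iii) and (v) have their prerequisites met. (iii) is listed earlier, so (iii) next.
That leaves (v) as the only ready step → (v).
That leaves (ii) as the only ready step → (ii).
(iv) needed (ii), now all done → (iv).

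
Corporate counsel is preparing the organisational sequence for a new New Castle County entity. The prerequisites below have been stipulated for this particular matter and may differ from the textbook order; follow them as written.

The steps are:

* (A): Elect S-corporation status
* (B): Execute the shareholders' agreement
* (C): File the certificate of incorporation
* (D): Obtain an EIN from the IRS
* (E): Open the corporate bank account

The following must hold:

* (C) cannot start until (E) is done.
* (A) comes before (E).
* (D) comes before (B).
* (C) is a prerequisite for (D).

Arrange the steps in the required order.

(A), (E), (C), (D), (B)

(A) has no prerequisites → (A) first.
(E) needed (A), now all done → (E).
That leaves (C) as the only ready step → (C).
(D) needed (C), now all done → (D).
Next only (B) has its prerequisites met → (B).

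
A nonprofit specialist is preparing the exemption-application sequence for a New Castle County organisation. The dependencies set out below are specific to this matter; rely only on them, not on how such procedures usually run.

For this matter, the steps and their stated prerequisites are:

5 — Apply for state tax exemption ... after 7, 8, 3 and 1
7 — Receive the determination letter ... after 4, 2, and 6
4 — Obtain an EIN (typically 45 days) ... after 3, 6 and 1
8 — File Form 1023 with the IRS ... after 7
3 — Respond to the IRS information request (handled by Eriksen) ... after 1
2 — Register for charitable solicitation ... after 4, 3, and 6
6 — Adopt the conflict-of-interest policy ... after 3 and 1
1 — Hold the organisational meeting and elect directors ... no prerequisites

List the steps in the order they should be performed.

Only 1 has no prerequisites, so it is first.
3 needed 1, now all done → 3.
That leaves 6 as the only ready step → 6.
Next only 4 has its prerequisites met → 4.
2 needed 4, 3 and 6, now all done → 2.
7 needed 4, 2 and 6, now all done → 7.
8 needed 7, now all done → 8.
That leaves 5 as the only ready step → 5.

1 → 3 → 6 → 4 → 2 → 7 → 8 → 5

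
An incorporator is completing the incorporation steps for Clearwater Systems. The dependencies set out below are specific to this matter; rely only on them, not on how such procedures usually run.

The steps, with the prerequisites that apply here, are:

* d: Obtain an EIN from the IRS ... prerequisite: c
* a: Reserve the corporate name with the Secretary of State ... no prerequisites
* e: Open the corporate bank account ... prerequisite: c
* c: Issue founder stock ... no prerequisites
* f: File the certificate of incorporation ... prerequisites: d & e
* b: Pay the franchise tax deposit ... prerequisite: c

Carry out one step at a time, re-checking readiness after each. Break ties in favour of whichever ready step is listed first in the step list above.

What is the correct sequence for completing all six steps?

a and c have no prerequisites; a is listed earlier, so a is first.
Next only c has its prerequisites met → c.
d, e and b are all available; d is listed earlier → d.
Now e and b have their prerequisites met. e is listed earlier, so e next.
f and b are both available; f is listed earlier → f.
b needed c, now all done → b.

a, c, d, e, f, b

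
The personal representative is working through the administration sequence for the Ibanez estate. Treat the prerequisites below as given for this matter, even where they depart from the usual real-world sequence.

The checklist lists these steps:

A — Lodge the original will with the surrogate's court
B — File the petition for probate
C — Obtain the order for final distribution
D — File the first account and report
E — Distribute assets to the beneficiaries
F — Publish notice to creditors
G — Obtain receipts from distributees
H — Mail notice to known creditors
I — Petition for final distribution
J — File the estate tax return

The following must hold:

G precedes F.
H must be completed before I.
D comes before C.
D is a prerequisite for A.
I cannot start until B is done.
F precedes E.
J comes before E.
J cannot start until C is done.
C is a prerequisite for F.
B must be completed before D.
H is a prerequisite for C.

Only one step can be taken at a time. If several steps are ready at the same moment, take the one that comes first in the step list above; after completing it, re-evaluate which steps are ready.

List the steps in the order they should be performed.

Nothing is required for B, G and H. B is listed earlier → B first.
D now also ready, so the ready set is {D, G, H}; D is listed earlier → D.
A now also ready, so the ready set is {A, G, H}; A is listed earlier → A.
Now G and H have their prerequisites met. G is listed earlier, so G next.
Next only H has its prerequisites met → H.
Ready: C and I. C is listed earlier → C.
F and J now also ready, so the ready set is {F, I, J}; F is listed earlier → F.
I and J are both available; I is listed earlier → I.
J is the only step now ready → J.
E needed F and J, now all done → E.

B → D → A → G → H → C → F → I → J → E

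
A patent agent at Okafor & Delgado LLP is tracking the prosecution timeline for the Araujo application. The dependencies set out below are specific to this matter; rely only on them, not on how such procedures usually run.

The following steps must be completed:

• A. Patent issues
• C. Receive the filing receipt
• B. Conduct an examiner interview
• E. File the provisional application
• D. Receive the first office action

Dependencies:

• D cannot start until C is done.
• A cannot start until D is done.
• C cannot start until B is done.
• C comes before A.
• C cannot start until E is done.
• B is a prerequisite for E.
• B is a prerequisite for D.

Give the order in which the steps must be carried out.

B is the only step with nothing outstanding, so it goes first.
Next only E has its prerequisites met → E.
C is the only step now ready → C.
D is the only step now ready → D.
A needed C and D, now all done → A.

B, E, C, D, A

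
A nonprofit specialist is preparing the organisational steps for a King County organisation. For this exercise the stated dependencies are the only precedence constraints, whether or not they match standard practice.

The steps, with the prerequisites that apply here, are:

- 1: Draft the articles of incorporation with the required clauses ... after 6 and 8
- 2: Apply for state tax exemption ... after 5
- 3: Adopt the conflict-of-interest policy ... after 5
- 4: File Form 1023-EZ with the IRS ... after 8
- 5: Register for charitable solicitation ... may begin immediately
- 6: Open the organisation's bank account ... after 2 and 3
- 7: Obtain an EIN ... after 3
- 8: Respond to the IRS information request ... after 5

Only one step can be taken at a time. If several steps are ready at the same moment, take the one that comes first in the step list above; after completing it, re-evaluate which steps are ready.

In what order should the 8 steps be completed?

Only 5 has no prerequisites, so it is first.
Now 2, 3 and 8 have their prerequisites met. 2 is listed earlier, so 2 next.
Now 3 and 8 have their prerequisites met. 3 is listed earlier, so 3 next.
6, 7 and 8 are all available; 6 is listed earlier → 6.
7 and 8 are both available; 7 is listed earlier → 7.
8 needed 5, now all done → 8.
1 and 4 are both available; 1 is listed earlier → 1.
That leaves 4 as the only ready step → 4.

5 → 2 → 3 → 6 → 7 → 8 → 1 → 4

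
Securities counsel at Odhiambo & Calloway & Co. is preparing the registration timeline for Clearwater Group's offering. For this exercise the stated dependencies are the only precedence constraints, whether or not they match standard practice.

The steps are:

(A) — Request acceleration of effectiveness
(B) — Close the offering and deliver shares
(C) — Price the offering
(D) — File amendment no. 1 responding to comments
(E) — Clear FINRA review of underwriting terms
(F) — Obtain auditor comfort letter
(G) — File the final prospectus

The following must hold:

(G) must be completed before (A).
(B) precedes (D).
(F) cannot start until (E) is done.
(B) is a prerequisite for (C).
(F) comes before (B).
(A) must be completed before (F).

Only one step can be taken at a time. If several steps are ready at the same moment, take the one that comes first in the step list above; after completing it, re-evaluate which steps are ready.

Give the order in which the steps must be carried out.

(E), (G), (A), (F), (B), (C), (D)

(E) and (G) have no prerequisites; (E) is listed earlier, so (E) is first.
Next only (G) has its prerequisites met → (G).
(A) needed (G), now all done → (A).
(F) is the only step now ready → (F).
(B) needed (F), now all done → (B).
Ready: (C) and (D). (C) is listed earlier → (C).
(D) needed (B), now all done → (D).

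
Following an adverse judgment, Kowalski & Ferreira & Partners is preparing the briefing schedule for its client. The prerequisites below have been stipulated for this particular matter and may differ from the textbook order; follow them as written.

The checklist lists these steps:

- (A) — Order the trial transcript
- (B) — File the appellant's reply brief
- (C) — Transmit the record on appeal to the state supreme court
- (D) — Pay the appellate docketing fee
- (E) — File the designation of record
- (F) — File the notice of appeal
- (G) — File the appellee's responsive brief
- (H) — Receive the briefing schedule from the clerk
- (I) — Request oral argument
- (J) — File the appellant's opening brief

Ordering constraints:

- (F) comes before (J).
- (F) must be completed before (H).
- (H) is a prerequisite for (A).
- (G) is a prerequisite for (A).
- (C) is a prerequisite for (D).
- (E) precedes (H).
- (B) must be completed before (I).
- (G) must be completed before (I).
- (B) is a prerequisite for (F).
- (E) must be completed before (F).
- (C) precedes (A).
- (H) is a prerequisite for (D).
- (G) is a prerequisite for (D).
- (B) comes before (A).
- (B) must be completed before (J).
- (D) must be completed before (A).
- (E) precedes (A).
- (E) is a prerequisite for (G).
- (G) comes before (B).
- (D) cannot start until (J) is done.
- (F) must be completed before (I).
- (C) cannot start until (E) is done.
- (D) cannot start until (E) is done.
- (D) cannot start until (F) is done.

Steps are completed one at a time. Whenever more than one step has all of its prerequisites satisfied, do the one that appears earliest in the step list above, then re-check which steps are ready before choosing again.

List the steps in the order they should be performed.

Only (E) has no prerequisites, so it is first.
(C) and (G) are both available; (C) is listed earlier → (C).
(G) is the only step now ready → (G).
That leaves (B) as the only ready step → (B).
Next only (F) has its prerequisites met → (F).
(H), (I) and (J) are all available; (H) is listed earlier → (H).
Now (I) and (J) have their prerequisites met. (I) is listed earlier, so (I) next.
That leaves (J) as the only ready step → (J).
(D) needed (C), (E), (F), (G), (H) and (J), now all done → (D).
(A) needed (B), (C), (D), (E), (G) and (H), now all done → (A).

(E), (C), (G), (B), (F), (H), (I), (J), (D), (A)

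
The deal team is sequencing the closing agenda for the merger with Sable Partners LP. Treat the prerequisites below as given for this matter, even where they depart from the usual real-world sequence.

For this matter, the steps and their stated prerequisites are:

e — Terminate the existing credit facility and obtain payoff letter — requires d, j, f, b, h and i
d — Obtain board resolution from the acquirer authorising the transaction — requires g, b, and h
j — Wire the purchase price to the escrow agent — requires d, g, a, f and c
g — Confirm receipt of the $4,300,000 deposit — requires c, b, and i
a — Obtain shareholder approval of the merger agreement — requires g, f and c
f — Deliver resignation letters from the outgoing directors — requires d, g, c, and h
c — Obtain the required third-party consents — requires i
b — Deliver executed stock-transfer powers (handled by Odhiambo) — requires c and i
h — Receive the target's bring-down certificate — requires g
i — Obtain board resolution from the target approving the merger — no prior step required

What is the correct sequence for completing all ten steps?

i → c → b → g → h → d → f → a → j → e

i has no prerequisites → i first.
c is the only step now ready → c.
b is the only step now ready → b.
Next only g has its prerequisites met → g.
h is the only step now ready → h.
d is the only step now ready → d.
Next only f has its prerequisites met → f.
That leaves a as the only ready step → a.
j needed d, g, a, f and c, now all done → j.
e is the only step now ready → e.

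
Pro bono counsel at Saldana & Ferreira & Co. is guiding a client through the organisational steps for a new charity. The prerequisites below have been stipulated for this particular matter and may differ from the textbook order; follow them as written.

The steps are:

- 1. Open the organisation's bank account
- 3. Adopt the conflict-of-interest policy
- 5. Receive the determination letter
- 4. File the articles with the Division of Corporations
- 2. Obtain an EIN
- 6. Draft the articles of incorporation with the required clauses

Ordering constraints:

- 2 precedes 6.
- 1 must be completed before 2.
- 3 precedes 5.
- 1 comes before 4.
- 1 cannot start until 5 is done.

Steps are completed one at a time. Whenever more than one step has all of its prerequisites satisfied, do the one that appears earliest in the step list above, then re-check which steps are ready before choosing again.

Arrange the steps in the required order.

3 5 1 4 2 6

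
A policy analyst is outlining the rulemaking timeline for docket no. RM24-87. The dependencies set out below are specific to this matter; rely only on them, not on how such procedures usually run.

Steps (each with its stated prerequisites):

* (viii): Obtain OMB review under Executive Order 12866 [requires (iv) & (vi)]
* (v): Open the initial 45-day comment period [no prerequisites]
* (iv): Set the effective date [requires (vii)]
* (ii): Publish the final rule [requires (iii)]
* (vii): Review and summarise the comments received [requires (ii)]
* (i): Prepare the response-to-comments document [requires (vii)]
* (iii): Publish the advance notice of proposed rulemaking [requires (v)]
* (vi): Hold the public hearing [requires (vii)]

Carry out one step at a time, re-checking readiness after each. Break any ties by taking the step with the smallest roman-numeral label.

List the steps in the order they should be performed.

(v) has no prerequisites → (v) first.
That leaves (iii) as the only ready step → (iii).
(ii) needed (iii), now all done → (ii).
That leaves (vii) as the only ready step → (vii).
(i), (iv) and (vi) are all available; (i) has the earlier label → (i).
(iv) and (vi) are both available; (iv) has the earlier label → (iv).
(vi) needed (vii), now all done → (vi).
(viii) is the only step now ready → (viii).

(v), (iii), (ii), (vii), (i), (iv), (vi), (viii)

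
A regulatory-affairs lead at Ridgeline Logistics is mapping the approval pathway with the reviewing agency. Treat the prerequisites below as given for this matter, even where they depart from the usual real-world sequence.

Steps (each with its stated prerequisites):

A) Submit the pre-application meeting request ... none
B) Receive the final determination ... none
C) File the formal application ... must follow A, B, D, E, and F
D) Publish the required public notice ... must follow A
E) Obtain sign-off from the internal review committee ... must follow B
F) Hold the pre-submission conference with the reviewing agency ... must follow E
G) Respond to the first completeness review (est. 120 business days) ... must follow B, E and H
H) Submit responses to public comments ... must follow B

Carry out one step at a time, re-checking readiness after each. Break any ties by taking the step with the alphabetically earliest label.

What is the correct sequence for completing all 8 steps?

A and B have no prerequisites; A has the earlier label, so A is first.
D now also ready, so the ready set is {B, D}; B has the earlier label → B.
E and H now also ready, so the ready set is {D, E, H}; D has the earlier label → D.
Ready: E and H. E has the earlier label → E.
Ready: F and H. F has the earlier label → F.
C now also ready, so the ready set is {C, H}; C has the earlier label → C.
Next only H has its prerequisites met → H.
G needed B, E and H, now all done → G.

A → B → D → E → F → C → H → G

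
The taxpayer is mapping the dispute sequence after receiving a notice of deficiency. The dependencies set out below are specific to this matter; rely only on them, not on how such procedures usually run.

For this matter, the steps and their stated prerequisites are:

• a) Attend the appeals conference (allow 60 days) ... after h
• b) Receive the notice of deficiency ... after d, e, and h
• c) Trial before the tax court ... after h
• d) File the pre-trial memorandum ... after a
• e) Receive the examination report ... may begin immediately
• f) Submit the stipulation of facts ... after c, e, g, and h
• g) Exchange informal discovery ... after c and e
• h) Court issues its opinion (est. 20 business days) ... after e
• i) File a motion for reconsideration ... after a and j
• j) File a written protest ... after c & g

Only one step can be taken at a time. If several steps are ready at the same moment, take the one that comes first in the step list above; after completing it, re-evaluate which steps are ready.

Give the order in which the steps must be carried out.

Only e has no prerequisites, so it is first.
That leaves h as the only ready step → h.
a and c are both available; a is listed earlier → a.
d now also ready, so the ready set is {c, d}; c is listed earlier → c.
g now also ready, so the ready set is {d, g}; d is listed earlier → d.
b now also ready, so the ready set is {b, g}; b is listed earlier → b.
Next only g has its prerequisites met → g.
f and j are both available; f is listed earlier → f.
j needed c and g, now all done → j.
i needed a and j, now all done → i.

e, h, a, c, d, b, g, f, j, i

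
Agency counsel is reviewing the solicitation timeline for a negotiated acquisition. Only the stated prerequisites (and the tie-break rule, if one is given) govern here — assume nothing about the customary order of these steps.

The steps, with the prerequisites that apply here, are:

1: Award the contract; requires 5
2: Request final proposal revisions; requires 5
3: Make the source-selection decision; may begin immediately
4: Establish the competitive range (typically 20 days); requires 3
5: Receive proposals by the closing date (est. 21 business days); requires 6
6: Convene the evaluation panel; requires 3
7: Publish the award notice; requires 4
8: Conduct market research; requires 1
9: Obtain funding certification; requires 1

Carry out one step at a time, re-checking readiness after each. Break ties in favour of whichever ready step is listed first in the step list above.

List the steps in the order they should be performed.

3, 4, 6, 5, 1, 2, 7, 8, 9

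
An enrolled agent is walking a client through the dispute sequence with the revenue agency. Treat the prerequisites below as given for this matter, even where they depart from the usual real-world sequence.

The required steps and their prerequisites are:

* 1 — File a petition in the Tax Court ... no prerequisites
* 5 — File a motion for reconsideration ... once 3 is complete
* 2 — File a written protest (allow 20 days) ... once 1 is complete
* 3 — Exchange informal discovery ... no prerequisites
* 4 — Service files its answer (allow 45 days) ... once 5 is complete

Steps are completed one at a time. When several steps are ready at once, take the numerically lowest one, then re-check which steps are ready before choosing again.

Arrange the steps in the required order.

1 and 3 have no prerequisites; 1 has the earlier label, so 1 is first.
Ready: 2 and 3. 2 has the earlier label → 2.
Next only 3 has its prerequisites met → 3.
5 needed 3, now all done → 5.
4 needed 5, now all done → 4.

1 2 3 5 4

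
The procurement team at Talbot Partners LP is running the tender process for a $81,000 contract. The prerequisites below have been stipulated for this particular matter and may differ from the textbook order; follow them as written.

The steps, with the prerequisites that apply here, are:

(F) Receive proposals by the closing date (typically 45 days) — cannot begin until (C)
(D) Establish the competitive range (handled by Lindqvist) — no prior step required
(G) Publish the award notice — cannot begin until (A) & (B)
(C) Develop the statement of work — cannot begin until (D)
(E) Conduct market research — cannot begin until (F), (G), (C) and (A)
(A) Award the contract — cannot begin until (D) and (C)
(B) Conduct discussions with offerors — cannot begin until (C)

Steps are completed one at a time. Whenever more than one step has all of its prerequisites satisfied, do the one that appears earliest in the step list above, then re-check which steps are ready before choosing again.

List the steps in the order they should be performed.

(D), (C), (F), (A), (B), (G), (E)

(D) has no prerequisites → (D) first.
(C) needed (D), now all done → (C).
(F), (A) and (B) are all available; (F) is listed earlier → (F).
(A) and (B) are both available; (A) is listed earlier → (A).
(B) is the only step now ready → (B).
Next only (G) has its prerequisites met → (G).
(E) needed (F), (G), (C) and (A), now all done → (E).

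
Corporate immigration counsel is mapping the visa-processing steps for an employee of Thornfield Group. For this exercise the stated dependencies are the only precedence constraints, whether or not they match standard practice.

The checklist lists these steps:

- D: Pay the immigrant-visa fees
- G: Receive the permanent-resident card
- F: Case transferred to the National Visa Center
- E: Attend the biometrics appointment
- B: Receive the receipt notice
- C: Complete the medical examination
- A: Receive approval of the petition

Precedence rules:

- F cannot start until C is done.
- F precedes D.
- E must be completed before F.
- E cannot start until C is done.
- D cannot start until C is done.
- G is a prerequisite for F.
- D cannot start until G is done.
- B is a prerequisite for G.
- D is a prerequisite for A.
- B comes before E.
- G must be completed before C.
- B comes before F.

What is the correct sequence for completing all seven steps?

B G C E F D A

B is the only step with nothing outstanding, so it goes first.
That leaves G as the only ready step → G.
Next only C has its prerequisites met → C.
E is the only step now ready → E.
F needed G, E, B and C, now all done → F.
D is the only step now ready → D.
That leaves A as the only ready step → A.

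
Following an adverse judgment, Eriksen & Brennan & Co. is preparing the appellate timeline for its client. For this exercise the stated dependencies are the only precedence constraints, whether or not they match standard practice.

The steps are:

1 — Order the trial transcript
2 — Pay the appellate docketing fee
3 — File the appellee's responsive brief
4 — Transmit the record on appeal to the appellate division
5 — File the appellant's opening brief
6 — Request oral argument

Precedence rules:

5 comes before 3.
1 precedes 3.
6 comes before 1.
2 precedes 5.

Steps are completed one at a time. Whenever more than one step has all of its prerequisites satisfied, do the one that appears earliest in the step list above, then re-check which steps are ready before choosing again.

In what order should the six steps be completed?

2, 4 and 6 have no prerequisites; 2 is listed earlier, so 2 is first.
Ready: 4, 5 and 6. 4 is listed earlier → 4.
Now 5 and 6 have their prerequisites met. 5 is listed earlier, so 5 next.
That leaves 6 as the only ready step → 6.
Next only 1 has its prerequisites met → 1.
3 needed 1 and 5, now all done → 3.

2 4 5 6 1 3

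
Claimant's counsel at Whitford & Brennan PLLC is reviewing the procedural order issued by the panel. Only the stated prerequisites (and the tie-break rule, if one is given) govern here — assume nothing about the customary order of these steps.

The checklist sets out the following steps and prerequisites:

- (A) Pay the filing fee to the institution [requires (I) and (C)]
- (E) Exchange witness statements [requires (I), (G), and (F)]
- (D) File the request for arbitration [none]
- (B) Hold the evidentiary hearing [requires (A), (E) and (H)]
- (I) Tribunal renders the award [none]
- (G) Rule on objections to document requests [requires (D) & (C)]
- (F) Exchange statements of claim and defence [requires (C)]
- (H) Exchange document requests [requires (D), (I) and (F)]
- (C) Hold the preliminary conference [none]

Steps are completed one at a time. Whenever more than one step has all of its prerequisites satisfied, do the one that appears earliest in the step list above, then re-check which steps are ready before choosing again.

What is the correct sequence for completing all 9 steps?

(D), (I), (C), (A), (G), (F), (E), (H), (B)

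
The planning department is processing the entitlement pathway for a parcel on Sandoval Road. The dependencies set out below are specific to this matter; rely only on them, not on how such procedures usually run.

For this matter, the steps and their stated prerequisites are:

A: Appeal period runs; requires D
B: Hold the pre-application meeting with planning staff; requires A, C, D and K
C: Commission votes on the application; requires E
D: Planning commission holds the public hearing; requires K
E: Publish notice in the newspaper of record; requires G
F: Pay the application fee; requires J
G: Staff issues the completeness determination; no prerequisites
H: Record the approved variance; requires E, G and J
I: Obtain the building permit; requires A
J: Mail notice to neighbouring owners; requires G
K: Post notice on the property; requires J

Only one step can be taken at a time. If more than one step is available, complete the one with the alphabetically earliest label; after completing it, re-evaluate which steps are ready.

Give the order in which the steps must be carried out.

G → E → C → J → F → H → K → D → A → B → I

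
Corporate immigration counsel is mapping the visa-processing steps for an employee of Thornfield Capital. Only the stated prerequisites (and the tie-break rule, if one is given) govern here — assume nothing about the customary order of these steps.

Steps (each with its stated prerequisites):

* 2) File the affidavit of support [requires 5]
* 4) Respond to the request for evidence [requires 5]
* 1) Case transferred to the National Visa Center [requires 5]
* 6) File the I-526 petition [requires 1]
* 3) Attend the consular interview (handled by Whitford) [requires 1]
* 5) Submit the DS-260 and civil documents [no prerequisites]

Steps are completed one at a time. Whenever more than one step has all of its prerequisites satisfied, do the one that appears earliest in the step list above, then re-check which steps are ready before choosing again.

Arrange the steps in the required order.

5, 2, 4, 1, 6, 3

Only 5 has no prerequisites, so it is first.
Now 2, 4 and 1 have their prerequisites met. 2 is listed earlier, so 2 next.
4 and 1 are both available; 4 is listed earlier → 4.
That leaves 1 as the only ready step → 1.
Ready: 6 and 3. 6 is listed earlier → 6.
3 needed 1, now all done → 3.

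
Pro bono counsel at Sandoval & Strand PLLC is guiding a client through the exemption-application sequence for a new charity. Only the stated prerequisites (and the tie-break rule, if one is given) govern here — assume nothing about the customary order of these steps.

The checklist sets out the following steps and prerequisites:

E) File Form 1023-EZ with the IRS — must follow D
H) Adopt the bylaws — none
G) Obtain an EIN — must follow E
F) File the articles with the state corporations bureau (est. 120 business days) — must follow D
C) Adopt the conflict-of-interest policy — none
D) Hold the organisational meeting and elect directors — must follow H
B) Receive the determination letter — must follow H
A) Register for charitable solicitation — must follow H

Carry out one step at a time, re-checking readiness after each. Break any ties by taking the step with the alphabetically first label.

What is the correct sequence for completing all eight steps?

C and H have no prerequisites; C has the earlier label, so C is first.
H is the only step now ready → H.
A, B and D are all available; A has the earlier label → A.
Ready: B and D. B has the earlier label → B.
D is the only step now ready → D.
Now E and F have their prerequisites met. E has the earlier label, so E next.
G now also ready, so the ready set is {F, G}; F has the earlier label → F.
G needed E, now all done → G.

C, H, A, B, D, E, F, G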